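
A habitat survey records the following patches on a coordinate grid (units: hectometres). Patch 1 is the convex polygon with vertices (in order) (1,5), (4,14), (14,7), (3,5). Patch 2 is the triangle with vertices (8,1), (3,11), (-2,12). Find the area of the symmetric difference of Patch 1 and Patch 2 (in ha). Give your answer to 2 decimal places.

|Patch 1| = 57.5, |Patch 2| = 22.5, |Patch 1∩Patch 2| = 9.8419.
|Patch 1 △ Patch 2| = |Patch 1| + |Patch 2| − 2·|Patch 1∩Patch 2| = 57.5 + 22.5 − 19.6837 = 60.32.

60.32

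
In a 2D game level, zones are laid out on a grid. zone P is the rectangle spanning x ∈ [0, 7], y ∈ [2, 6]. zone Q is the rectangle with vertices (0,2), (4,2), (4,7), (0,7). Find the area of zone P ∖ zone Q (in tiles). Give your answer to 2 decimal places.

|zone P∩zone Q|: x∈[0,4], y∈[2,6] → 4·4 = 16.
|zone P| = 28.
|zone P ∖ zone Q| = |zone P| − |zone P∩zone Q| = 28 − 16 = 12.00.

12.00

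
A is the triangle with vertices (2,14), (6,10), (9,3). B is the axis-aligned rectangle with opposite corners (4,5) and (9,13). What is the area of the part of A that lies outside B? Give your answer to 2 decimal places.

|A| = 8, |A∩B| = 6.4416.
|A ∖ B| = |A| − |A∩B| = 8 − 6.4416 = 1.56.

1.56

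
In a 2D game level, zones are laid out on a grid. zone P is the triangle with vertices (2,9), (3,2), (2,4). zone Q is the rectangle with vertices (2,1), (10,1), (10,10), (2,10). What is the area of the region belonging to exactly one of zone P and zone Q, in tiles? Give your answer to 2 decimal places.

69.50

|zone P| = 2.5, |zone Q| = 72, |zone P∩zone Q| = 2.5.
|zone P △ zone Q| = |zone P| + |zone Q| − 2·|zone P∩zone Q| = 2.5 + 72 − 5 = 69.50.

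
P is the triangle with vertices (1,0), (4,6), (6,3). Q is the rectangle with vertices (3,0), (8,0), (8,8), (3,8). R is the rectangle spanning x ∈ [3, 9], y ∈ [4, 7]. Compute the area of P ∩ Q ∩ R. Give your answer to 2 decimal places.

2.33

The intersection is the polygon with vertices (5.333,4), (3,4), (4,6).
By the shoelace formula its area is 2.33.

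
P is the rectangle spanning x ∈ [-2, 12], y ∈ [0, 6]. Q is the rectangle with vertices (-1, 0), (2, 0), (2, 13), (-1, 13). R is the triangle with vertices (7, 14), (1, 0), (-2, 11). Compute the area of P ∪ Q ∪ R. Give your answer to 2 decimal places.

By inclusion–exclusion:
Individual areas: |P| = 84, |Q| = 39, |R| = 54.
|P∩Q|: x∈[-1,2], y∈[0,6] → 3·6 = 18.
|P∩R| = 12.6234.
|Q∩R| = 27.
|P∩Q∩R| = 9.7424.
|P ∪ Q ∪ R| = 177 − 57.6234 + 9.7424 = 129.12.

129.12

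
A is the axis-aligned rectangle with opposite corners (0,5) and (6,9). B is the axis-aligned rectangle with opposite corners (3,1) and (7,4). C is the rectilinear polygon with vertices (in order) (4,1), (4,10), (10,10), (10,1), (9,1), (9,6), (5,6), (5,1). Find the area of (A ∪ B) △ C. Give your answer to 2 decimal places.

|A ∪ B| = 36.
|(A ∪ B) ∩ C| = 10.
|(A ∪ B) △ C| = 36 + 34 − 20 = 50.00.

50.00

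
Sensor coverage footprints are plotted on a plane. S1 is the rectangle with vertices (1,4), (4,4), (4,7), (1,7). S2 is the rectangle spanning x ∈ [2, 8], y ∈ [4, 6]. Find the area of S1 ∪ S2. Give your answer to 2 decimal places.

17.00

By inclusion–exclusion:
Individual areas: |S1| = 9, |S2| = 12.
|S1∩S2|: x∈[2,4], y∈[4,6] → 2·2 = 4.
|S1 ∪ S2| = 21 − 4 = 17.00.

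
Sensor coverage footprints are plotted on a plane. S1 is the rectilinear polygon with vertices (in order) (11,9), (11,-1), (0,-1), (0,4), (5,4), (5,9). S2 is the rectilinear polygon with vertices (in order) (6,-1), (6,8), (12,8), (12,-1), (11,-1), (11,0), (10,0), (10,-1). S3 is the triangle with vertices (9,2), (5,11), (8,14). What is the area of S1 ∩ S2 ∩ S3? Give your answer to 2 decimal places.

6.50

The intersection is the polygon with vertices (8.5,8), (9,2), (6.333,8).
By the shoelace formula its area is 6.50.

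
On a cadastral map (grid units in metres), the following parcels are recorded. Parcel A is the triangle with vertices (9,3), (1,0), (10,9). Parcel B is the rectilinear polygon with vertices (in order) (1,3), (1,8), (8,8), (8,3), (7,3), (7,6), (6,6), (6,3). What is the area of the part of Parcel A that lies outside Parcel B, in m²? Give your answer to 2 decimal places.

|Parcel A| = 22.5, |Parcel A∩Parcel B| = 5.5.
|Parcel A ∖ Parcel B| = |Parcel A| − |Parcel A∩Parcel B| = 22.5 − 5.5 = 17.00.

17.00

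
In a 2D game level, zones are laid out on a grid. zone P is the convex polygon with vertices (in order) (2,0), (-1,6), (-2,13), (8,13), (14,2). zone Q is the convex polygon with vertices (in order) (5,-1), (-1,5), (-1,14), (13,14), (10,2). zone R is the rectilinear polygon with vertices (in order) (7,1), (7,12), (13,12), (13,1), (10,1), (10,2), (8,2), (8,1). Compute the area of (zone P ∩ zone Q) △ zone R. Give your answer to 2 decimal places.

122.04

|zone P ∩ zone Q| = 125.3824.
|(zone P ∩ zone Q) ∩ zone R| = 33.6701.
|(zone P ∩ zone Q) △ zone R| = 125.3824 + 64 − 67.3403 = 122.04.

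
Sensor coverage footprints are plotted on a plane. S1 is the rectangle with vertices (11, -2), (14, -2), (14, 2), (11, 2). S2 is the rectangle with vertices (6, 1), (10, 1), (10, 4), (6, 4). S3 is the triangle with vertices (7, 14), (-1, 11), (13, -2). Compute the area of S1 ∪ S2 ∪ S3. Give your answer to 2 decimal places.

By inclusion–exclusion:
Individual areas: |S1| = 12, |S2| = 12, |S3| = 73.
|S1∩S2| = 0 (no overlap).
|S1∩S3| = 3.1429.
|S2∩S3| = 5.5385.
|S1∩S2∩S3| = 0.
|S1 ∪ S2 ∪ S3| = 97 − 8.6813 + 0 = 88.32.

88.32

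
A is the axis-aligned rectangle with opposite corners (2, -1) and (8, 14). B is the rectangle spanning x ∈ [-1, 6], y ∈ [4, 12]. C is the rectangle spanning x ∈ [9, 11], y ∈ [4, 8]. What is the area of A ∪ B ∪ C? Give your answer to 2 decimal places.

122.00

By inclusion–exclusion:
Individual areas: |A| = 90, |B| = 56, |C| = 8.
|A∩B|: x∈[2,6], y∈[4,12] → 4·8 = 32.
|A∩C| = 0 (no overlap).
|B∩C| = 0 (no overlap).
|A∩B∩C| = 0.
|A ∪ B ∪ C| = 154 − 32 + 0 = 122.00.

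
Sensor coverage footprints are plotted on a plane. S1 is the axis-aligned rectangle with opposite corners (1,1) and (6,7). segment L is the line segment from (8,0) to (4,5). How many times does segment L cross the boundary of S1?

The segment meets the boundary at (6,2.5).

1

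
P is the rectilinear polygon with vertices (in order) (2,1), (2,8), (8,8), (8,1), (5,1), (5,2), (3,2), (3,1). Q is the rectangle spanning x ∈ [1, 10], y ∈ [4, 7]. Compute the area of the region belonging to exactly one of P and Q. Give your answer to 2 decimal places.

31.00

|P| = 40, |Q| = 27, |P∩Q| = 18.
|P △ Q| = |P| + |Q| − 2·|P∩Q| = 40 + 27 − 36 = 31.00.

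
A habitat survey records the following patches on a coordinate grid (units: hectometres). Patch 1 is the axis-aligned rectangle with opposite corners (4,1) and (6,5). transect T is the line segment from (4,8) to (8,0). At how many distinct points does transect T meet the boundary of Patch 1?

2

The segment meets the boundary at (6,4), (5.5,5).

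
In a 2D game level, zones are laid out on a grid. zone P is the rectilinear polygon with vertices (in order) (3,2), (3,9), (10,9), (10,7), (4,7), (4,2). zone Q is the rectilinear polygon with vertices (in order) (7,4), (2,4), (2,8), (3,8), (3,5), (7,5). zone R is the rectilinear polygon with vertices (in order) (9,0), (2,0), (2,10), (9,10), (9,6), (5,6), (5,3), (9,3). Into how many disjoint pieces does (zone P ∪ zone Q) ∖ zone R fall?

(zone P ∪ zone Q) ∖ zone R splits into 2 disjoint pieces (area 2, area 2).

2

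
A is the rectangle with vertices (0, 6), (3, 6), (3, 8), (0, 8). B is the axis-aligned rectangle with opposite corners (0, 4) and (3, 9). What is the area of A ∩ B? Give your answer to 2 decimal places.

6.00

|A∩B|: x∈[0,3], y∈[6,8] → 3·2 = 6.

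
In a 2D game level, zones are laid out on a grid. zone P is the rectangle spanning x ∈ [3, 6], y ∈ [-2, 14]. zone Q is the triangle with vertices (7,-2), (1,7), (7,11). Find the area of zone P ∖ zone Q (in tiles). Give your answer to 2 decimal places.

25.25

|zone P| = 48, |zone P∩zone Q| = 22.75.
|zone P ∖ zone Q| = |zone P| − |zone P∩zone Q| = 48 − 22.75 = 25.25.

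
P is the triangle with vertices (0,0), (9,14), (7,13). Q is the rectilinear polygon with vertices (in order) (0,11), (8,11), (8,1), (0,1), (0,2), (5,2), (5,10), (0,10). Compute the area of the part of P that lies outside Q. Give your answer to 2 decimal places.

6.80

|P| = 9.5, |P∩Q| = 2.7027.
|P ∖ Q| = |P| − |P∩Q| = 9.5 − 2.7027 = 6.80.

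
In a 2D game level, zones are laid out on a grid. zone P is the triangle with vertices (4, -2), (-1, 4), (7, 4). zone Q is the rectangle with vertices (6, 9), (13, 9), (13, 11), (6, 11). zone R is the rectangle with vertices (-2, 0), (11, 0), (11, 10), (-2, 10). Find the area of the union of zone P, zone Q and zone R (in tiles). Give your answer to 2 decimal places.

141.67

By inclusion–exclusion:
Individual areas: |zone P| = 24, |zone Q| = 14, |zone R| = 130.
|zone P∩zone Q| = 0.
|zone P∩zone R| = 21.3333.
|zone Q∩zone R|: x∈[6,11], y∈[9,10] → 5·1 = 5.
|zone P∩zone Q∩zone R| = 0.
|zone P ∪ zone Q ∪ zone R| = 168 − 26.3333 + 0 = 141.67.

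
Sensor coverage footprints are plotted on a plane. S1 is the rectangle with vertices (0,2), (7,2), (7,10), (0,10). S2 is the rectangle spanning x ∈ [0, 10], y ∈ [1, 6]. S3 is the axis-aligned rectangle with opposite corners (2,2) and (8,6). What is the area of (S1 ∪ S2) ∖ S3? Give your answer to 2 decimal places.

54.00

|S1 ∪ S2| = 78.
|(S1 ∪ S2) ∩ S3| = 24.
|(S1 ∪ S2) ∖ S3| = 78 − 24 = 54.00.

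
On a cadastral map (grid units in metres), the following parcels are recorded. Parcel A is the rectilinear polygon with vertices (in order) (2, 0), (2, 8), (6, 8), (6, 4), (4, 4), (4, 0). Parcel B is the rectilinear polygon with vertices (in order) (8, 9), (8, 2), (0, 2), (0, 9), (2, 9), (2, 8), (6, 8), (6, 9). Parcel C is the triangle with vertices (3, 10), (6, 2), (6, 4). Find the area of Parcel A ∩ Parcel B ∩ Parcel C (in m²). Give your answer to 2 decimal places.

2.00

The intersection is the polygon with vertices (4,8), (6,4), (5.25,4), (3.75,8).
By the shoelace formula its area is 2.00.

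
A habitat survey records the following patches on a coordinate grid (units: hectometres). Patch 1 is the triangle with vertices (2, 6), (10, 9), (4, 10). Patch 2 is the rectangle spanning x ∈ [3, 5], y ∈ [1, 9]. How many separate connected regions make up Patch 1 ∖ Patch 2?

2

Patch 1 ∖ Patch 2 splits into 2 disjoint pieces (area 0.8125, area 7.9375).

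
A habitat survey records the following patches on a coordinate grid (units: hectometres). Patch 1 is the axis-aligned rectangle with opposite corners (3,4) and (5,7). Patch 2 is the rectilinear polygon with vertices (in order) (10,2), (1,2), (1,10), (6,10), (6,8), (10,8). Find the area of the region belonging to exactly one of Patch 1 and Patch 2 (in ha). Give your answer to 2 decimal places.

|Patch 1| = 6, |Patch 2| = 64, |Patch 1∩Patch 2| = 6.
|Patch 1 △ Patch 2| = |Patch 1| + |Patch 2| − 2·|Patch 1∩Patch 2| = 6 + 64 − 12 = 58.00.

58.00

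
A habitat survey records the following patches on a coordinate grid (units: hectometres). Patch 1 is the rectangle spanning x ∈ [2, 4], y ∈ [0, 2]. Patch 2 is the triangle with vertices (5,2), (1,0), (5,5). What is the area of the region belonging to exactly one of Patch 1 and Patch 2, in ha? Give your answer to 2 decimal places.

6.45

|Patch 1| = 4, |Patch 2| = 6, |Patch 1∩Patch 2| = 1.775.
|Patch 1 △ Patch 2| = |Patch 1| + |Patch 2| − 2·|Patch 1∩Patch 2| = 4 + 6 − 3.55 = 6.45.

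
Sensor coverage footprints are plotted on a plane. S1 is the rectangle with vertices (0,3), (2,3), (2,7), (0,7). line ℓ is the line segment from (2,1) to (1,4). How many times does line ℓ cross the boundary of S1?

1

The segment meets the boundary at (1.333,3).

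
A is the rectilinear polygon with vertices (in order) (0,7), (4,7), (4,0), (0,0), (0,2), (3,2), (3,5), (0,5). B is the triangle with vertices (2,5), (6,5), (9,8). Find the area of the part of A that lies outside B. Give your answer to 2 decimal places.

|A| = 19, |A∩B| = 0.8571.
|A ∖ B| = |A| − |A∩B| = 19 − 0.8571 = 18.14.

18.14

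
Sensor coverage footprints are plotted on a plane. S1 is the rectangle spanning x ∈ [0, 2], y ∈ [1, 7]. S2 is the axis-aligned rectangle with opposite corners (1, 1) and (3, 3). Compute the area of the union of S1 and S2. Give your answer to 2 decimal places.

14.00

By inclusion–exclusion:
Individual areas: |S1| = 12, |S2| = 4.
|S1∩S2|: x∈[1,2], y∈[1,3] → 1·2 = 2.
|S1 ∪ S2| = 16 − 2 = 14.00.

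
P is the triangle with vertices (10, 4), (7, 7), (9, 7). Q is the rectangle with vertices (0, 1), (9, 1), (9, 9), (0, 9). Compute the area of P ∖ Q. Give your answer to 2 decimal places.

1.00

|P| = 3, |P∩Q| = 2.
|P ∖ Q| = |P| − |P∩Q| = 3 − 2 = 1.00.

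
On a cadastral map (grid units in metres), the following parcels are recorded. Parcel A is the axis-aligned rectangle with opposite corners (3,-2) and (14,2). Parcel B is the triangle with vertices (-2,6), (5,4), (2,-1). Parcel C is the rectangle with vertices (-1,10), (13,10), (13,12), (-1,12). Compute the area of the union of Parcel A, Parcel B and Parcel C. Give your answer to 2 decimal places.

91.97

By inclusion–exclusion:
Individual areas: |Parcel A| = 44, |Parcel B| = 20.5, |Parcel C| = 28.
|Parcel A∩Parcel B| = 0.5333.
|Parcel A∩Parcel C| = 0 (no overlap).
|Parcel B∩Parcel C| = 0.
|Parcel A∩Parcel B∩Parcel C| = 0.
|Parcel A ∪ Parcel B ∪ Parcel C| = 92.5 − 0.5333 + 0 = 91.97.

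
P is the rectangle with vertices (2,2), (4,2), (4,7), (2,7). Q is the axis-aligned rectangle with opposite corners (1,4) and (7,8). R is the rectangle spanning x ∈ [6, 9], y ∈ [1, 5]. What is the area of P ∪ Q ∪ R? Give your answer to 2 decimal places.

By inclusion–exclusion:
Individual areas: |P| = 10, |Q| = 24, |R| = 12.
|P∩Q|: x∈[2,4], y∈[4,7] → 2·3 = 6.
|P∩R| = 0 (no overlap).
|Q∩R|: x∈[6,7], y∈[4,5] → 1·1 = 1.
|P∩Q∩R| = 0.
|P ∪ Q ∪ R| = 46 − 7 + 0 = 39.00.

39.00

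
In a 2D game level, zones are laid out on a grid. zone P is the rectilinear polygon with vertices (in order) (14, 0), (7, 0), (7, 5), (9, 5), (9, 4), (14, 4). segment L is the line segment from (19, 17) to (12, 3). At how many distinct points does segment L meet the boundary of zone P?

1

The segment meets the boundary at (12.5,4).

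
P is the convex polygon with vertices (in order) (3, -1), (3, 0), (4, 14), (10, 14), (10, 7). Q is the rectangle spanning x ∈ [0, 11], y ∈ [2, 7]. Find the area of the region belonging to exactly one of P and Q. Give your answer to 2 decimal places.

80.09

|P| = 70, |Q| = 55, |P∩Q| = 22.4554.
|P △ Q| = |P| + |Q| − 2·|P∩Q| = 70 + 55 − 44.9107 = 80.09.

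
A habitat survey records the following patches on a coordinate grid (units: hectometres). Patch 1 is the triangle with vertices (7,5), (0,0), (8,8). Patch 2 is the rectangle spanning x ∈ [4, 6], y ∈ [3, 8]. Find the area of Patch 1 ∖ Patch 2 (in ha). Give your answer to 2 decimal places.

5.16

|Patch 1| = 8, |Patch 1∩Patch 2| = 2.8429.
|Patch 1 ∖ Patch 2| = |Patch 1| − |Patch 1∩Patch 2| = 8 − 2.8429 = 5.16.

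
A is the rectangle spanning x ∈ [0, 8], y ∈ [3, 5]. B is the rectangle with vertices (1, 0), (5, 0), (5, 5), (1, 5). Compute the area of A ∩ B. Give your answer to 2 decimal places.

8.00

|A∩B|: x∈[1,5], y∈[3,5] → 4·2 = 8.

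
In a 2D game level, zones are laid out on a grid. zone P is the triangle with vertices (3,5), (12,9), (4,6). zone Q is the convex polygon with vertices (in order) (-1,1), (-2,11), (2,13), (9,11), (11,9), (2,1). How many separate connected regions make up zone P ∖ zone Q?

zone P ∖ zone Q is a single connected region.

1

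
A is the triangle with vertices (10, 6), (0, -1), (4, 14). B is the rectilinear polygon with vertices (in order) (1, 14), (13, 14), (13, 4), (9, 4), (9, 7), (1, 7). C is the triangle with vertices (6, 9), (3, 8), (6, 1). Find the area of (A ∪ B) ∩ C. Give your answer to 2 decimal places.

11.20

The region (A ∪ B) ∩ C is the polygon with vertices (5.275,2.692), (3,8), (6,9), (6,3.2).
By the shoelace formula its area is 11.20.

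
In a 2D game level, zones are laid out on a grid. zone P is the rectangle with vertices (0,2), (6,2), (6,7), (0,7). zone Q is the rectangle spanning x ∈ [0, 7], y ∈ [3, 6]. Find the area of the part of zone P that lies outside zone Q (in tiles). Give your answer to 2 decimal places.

12.00

|zone P∩zone Q|: x∈[0,6], y∈[3,6] → 6·3 = 18.
|zone P| = 30.
|zone P ∖ zone Q| = |zone P| − |zone P∩zone Q| = 30 − 18 = 12.00.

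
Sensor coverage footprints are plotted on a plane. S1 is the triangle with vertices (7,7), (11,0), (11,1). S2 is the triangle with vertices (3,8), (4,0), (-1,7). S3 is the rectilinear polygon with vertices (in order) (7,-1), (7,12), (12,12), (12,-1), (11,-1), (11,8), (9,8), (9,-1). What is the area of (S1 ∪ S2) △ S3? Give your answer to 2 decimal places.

|S1 ∪ S2| = 18.5.
|(S1 ∪ S2) ∩ S3| = 0.5.
|(S1 ∪ S2) △ S3| = 18.5 + 47 − 1 = 64.50.

64.50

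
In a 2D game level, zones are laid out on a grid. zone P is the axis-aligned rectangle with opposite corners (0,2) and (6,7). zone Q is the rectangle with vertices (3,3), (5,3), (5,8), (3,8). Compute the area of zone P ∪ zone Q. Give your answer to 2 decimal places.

32.00

By inclusion–exclusion:
Individual areas: |zone P| = 30, |zone Q| = 10.
|zone P∩zone Q|: x∈[3,5], y∈[3,7] → 2·4 = 8.
|zone P ∪ zone Q| = 40 − 8 = 32.00.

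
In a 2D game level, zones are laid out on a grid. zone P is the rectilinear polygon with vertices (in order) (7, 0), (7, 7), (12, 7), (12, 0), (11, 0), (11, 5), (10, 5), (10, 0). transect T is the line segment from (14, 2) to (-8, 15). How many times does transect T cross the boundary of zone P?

The segment meets the boundary at (7,6.136), (10,4.364), (11,3.773), (12,3.182).

4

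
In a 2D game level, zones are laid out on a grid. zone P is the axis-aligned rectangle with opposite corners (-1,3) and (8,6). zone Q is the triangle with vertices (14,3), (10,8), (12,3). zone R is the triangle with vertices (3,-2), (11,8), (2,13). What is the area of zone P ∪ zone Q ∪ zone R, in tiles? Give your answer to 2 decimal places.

By inclusion–exclusion:
Individual areas: |zone P| = 27, |zone Q| = 5, |zone R| = 65.
|zone P∩zone Q| = 0.
|zone P∩zone R| = 15.675.
|zone Q∩zone R| = 0.1042.
|zone P∩zone Q∩zone R| = 0.
|zone P ∪ zone Q ∪ zone R| = 97 − 15.7792 + 0 = 81.22.

81.22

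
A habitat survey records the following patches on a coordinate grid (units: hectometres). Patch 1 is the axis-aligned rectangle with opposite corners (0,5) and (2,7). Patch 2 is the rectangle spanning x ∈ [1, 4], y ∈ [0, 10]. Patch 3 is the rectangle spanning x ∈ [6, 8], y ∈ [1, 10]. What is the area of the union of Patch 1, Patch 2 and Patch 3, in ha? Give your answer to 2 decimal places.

By inclusion–exclusion:
Individual areas: |Patch 1| = 4, |Patch 2| = 30, |Patch 3| = 18.
|Patch 1∩Patch 2|: x∈[1,2], y∈[5,7] → 1·2 = 2.
|Patch 1∩Patch 3| = 0 (no overlap).
|Patch 2∩Patch 3| = 0 (no overlap).
|Patch 1∩Patch 2∩Patch 3| = 0.
|Patch 1 ∪ Patch 2 ∪ Patch 3| = 52 − 2 + 0 = 50.00.

50.00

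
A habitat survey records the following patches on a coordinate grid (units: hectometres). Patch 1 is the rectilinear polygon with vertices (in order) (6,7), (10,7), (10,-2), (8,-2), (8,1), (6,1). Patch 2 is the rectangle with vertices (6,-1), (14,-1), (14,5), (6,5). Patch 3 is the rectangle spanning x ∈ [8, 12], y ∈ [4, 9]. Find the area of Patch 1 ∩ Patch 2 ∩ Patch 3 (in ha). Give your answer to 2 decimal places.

2.00

The intersection is the polygon with vertices (10,5), (10,4), (8,4), (8,5).
By the shoelace formula its area is 2.00.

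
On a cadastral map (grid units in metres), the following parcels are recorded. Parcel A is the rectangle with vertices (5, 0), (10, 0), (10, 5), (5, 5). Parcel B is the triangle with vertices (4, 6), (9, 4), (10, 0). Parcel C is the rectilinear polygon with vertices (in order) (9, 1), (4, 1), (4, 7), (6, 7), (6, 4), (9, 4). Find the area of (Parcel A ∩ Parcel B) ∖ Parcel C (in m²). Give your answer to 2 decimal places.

3.25

|Parcel A ∩ Parcel B| = 8.25.
|(Parcel A ∩ Parcel B) ∩ Parcel C| = 5.
|(Parcel A ∩ Parcel B) ∖ Parcel C| = 8.25 − 5 = 3.25.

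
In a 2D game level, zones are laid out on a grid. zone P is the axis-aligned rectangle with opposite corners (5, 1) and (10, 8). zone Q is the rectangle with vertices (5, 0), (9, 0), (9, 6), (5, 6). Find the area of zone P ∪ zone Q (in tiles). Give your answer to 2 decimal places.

By inclusion–exclusion:
Individual areas: |zone P| = 35, |zone Q| = 24.
|zone P∩zone Q|: x∈[5,9], y∈[1,6] → 4·5 = 20.
|zone P ∪ zone Q| = 59 − 20 = 39.00.

39.00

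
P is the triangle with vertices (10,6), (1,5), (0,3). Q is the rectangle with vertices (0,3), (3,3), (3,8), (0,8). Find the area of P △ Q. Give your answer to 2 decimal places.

|P| = 8.5, |Q| = 15, |P∩Q| = 3.8722.
|P △ Q| = |P| + |Q| − 2·|P∩Q| = 8.5 + 15 − 7.7444 = 15.76.

15.76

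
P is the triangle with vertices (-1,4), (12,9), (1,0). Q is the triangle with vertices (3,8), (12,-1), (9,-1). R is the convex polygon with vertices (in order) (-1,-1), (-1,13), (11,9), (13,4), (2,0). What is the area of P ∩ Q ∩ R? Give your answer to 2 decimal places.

1.82

The intersection is the polygon with vertices (6.5,4.5), (5.745,3.882), (4.306,6.041), (4.778,6.222).
By the shoelace formula its area is 1.82.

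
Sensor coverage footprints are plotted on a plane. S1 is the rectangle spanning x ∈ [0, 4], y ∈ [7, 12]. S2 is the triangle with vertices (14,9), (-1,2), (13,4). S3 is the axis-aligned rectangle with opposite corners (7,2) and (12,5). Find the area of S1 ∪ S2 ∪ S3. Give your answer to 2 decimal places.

By inclusion–exclusion:
Individual areas: |S1| = 20, |S2| = 34, |S3| = 15.
|S1∩S2| = 0.
|S1∩S3| = 0 (no overlap).
|S2∩S3| = 7.5.
|S1∩S2∩S3| = 0.
|S1 ∪ S2 ∪ S3| = 69 − 7.5 + 0 = 61.50.

61.50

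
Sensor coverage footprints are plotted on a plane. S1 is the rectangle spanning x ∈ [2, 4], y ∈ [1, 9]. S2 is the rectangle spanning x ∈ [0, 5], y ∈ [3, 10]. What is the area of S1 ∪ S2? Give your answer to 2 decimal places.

39.00

By inclusion–exclusion:
Individual areas: |S1| = 16, |S2| = 35.
|S1∩S2|: x∈[2,4], y∈[3,9] → 2·6 = 12.
|S1 ∪ S2| = 51 − 12 = 39.00.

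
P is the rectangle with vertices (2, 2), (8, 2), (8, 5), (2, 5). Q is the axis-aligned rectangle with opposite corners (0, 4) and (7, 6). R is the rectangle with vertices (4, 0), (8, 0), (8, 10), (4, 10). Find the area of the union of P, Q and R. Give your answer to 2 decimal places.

By inclusion–exclusion:
Individual areas: |P| = 18, |Q| = 14, |R| = 40.
|P∩Q|: x∈[2,7], y∈[4,5] → 5·1 = 5.
|P∩R|: x∈[4,8], y∈[2,5] → 4·3 = 12.
|Q∩R|: x∈[4,7], y∈[4,6] → 3·2 = 6.
|P∩Q∩R| = 3.
|P ∪ Q ∪ R| = 72 − 23 + 3 = 52.00.

52.00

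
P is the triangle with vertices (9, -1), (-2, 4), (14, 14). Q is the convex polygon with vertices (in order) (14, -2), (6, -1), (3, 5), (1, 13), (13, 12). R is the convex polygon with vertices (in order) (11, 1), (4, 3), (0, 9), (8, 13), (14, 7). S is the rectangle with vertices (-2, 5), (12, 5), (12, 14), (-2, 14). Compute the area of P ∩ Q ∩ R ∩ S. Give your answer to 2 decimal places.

39.10

The intersection is the polygon with vertices (2.541,6.838), (9.692,11.308), (12,9), (12,8), (11,5), (3,5).
By the shoelace formula its area is 39.10.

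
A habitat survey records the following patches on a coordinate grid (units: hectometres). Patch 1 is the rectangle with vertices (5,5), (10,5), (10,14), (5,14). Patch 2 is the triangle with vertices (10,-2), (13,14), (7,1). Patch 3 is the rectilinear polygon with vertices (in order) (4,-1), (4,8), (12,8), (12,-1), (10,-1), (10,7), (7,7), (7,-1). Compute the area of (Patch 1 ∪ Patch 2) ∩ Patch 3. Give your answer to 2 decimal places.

|Patch 1 ∪ Patch 2| = 72.0577.
|(Patch 1 ∪ Patch 2) ∩ Patch 3| = 18.22.

18.22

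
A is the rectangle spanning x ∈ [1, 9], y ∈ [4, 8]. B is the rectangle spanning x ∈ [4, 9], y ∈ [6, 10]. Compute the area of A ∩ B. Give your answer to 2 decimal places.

10.00

|A∩B|: x∈[4,9], y∈[6,8] → 5·2 = 10.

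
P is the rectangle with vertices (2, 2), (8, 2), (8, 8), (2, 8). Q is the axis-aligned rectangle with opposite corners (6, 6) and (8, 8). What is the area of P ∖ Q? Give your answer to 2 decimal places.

|P∩Q|: x∈[6,8], y∈[6,8] → 2·2 = 4.
|P| = 36.
|P ∖ Q| = |P| − |P∩Q| = 36 − 4 = 32.00.

32.00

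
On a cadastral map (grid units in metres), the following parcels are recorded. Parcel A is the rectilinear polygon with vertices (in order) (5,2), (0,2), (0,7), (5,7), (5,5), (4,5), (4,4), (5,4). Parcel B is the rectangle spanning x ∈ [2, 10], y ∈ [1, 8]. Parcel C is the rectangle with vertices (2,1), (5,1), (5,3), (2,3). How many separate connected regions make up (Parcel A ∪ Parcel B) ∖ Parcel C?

(Parcel A ∪ Parcel B) ∖ Parcel C is a single connected region.

1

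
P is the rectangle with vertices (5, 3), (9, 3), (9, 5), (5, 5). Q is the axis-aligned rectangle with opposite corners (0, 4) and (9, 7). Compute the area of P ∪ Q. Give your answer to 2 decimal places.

By inclusion–exclusion:
Individual areas: |P| = 8, |Q| = 27.
|P∩Q|: x∈[5,9], y∈[4,5] → 4·1 = 4.
|P ∪ Q| = 35 − 4 = 31.00.

31.00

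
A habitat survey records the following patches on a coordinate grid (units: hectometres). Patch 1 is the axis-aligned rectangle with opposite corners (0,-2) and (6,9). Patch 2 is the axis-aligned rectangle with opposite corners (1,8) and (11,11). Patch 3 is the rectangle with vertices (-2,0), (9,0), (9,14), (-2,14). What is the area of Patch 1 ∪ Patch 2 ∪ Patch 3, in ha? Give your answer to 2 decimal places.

By inclusion–exclusion:
Individual areas: |Patch 1| = 66, |Patch 2| = 30, |Patch 3| = 154.
|Patch 1∩Patch 2|: x∈[1,6], y∈[8,9] → 5·1 = 5.
|Patch 1∩Patch 3|: x∈[0,6], y∈[0,9] → 6·9 = 54.
|Patch 2∩Patch 3|: x∈[1,9], y∈[8,11] → 8·3 = 24.
|Patch 1∩Patch 2∩Patch 3| = 5.
|Patch 1 ∪ Patch 2 ∪ Patch 3| = 250 − 83 + 5 = 172.00.

172.00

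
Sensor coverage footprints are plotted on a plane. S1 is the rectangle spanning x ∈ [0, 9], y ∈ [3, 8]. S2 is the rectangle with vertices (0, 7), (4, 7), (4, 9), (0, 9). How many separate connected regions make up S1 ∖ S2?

S1 ∖ S2 is a single connected region.

1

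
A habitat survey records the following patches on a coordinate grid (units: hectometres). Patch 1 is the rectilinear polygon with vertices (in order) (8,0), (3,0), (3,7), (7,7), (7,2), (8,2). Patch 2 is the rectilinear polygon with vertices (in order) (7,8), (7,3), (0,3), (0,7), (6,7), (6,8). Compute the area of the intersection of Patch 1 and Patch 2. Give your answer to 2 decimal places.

The intersection is the polygon with vertices (3,7), (6,7), (7,7), (7,3), (3,3).
By the shoelace formula its area is 16.00.

16.00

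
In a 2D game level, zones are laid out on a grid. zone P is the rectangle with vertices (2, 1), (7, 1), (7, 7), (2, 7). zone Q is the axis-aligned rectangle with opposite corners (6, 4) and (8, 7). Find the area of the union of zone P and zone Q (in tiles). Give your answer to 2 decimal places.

33.00

By inclusion–exclusion:
Individual areas: |zone P| = 30, |zone Q| = 6.
|zone P∩zone Q|: x∈[6,7], y∈[4,7] → 1·3 = 3.
|zone P ∪ zone Q| = 36 − 3 = 33.00.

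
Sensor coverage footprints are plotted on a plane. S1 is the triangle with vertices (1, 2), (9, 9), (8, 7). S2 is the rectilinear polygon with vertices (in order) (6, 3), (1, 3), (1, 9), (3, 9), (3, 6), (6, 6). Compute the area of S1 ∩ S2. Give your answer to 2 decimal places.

The intersection is the polygon with vertices (5.571,6), (6,6), (6,5.571), (2.4,3), (2.143,3).
By the shoelace formula its area is 1.80.

1.80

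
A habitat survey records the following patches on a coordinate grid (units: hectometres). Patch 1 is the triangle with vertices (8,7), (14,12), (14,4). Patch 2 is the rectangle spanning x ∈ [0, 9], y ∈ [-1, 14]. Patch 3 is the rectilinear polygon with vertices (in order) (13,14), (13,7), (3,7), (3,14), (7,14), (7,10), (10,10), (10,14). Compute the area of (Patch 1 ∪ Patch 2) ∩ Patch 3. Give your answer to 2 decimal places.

The region (Patch 1 ∪ Patch 2) ∩ Patch 3 is the polygon with vertices (7,14), (7,10), (9,10), (9,7.833), (13,11.167), (13,7), (3,7), (3,14).
By the shoelace formula its area is 44.00.

44.00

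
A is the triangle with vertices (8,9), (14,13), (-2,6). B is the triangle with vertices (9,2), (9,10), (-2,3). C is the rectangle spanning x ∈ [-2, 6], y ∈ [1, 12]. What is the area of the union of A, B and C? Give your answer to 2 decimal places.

114.78

By inclusion–exclusion:
Individual areas: |A| = 11, |B| = 44, |C| = 88.
|A∩B| = 0.545.
|A∩C| = 4.4.
|B∩C| = 23.2727.
|A∩B∩C| = 0.
|A ∪ B ∪ C| = 143 − 28.2178 + 0 = 114.78.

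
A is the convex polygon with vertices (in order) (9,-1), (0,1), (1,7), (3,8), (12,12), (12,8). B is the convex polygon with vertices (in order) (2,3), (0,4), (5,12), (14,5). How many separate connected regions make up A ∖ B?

3

A ∖ B splits into 3 disjoint pieces (area 36.1018, area 1.1136, area 11.8501).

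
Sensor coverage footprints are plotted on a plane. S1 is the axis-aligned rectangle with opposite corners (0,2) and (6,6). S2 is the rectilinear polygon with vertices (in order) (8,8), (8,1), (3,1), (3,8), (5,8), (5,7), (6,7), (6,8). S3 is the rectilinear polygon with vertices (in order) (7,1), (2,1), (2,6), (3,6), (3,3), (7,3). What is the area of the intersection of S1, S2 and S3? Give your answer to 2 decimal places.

3.00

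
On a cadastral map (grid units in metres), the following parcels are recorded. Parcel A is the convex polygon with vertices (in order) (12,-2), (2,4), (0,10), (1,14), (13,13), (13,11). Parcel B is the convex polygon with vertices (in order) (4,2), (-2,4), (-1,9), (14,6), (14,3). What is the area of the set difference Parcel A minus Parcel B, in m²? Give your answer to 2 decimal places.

92.72

|Parcel A| = 145.5, |Parcel A∩Parcel B| = 52.7797.
|Parcel A ∖ Parcel B| = |Parcel A| − |Parcel A∩Parcel B| = 145.5 − 52.7797 = 92.72.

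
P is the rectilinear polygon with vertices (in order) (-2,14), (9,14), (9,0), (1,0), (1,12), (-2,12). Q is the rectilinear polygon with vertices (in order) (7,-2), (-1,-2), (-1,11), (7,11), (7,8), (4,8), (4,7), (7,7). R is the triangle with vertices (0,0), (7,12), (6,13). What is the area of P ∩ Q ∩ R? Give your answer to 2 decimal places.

The intersection is the polygon with vertices (1,2.167), (5.077,11), (6.417,11), (4.667,8), (4,8), (4,7), (4.083,7), (1,1.714).
By the shoelace formula its area is 6.77.

6.77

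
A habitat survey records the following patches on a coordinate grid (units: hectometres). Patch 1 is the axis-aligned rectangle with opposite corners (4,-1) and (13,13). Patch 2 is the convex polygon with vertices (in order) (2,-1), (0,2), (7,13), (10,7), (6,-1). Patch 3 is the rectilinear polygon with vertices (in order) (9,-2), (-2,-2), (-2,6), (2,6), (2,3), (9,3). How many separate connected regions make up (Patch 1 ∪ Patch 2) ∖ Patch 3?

1

(Patch 1 ∪ Patch 2) ∖ Patch 3 is a single connected region.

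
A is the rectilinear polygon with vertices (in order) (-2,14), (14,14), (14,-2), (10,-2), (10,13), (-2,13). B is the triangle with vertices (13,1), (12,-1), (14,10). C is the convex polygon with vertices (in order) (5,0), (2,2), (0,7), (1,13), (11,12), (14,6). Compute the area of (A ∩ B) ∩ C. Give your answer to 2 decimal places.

The region (A ∩ B) ∩ C is the polygon with vertices (13.467,7.067), (13.636,6.727), (13.52,5.68), (13.172,5.448).
By the shoelace formula its area is 0.36.

0.36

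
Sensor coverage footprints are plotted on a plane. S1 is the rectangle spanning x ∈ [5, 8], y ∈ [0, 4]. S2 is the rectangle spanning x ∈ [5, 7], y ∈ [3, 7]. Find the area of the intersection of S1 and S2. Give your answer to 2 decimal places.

|S1∩S2|: x∈[5,7], y∈[3,4] → 2·1 = 2.

2.00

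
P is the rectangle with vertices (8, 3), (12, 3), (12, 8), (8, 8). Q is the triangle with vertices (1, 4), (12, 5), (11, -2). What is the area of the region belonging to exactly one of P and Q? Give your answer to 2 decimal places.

|P| = 20, |Q| = 38, |P∩Q| = 6.987.
|P △ Q| = |P| + |Q| − 2·|P∩Q| = 20 + 38 − 13.974 = 44.03.

44.03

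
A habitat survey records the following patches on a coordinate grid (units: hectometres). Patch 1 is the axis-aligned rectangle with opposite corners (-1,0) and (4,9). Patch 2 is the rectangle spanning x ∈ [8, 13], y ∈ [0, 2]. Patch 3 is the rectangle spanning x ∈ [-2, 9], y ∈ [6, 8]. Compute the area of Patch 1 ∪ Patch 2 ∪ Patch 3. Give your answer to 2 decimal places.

67.00

By inclusion–exclusion:
Individual areas: |Patch 1| = 45, |Patch 2| = 10, |Patch 3| = 22.
|Patch 1∩Patch 2| = 0 (no overlap).
|Patch 1∩Patch 3|: x∈[-1,4], y∈[6,8] → 5·2 = 10.
|Patch 2∩Patch 3| = 0 (no overlap).
|Patch 1∩Patch 2∩Patch 3| = 0.
|Patch 1 ∪ Patch 2 ∪ Patch 3| = 77 − 10 + 0 = 67.00.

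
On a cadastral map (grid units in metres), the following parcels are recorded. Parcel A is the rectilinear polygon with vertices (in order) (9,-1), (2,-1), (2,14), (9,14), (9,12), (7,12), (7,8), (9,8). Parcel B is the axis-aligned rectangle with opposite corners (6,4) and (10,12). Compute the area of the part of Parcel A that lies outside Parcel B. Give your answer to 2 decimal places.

|Parcel A| = 97, |Parcel A∩Parcel B| = 16.
|Parcel A ∖ Parcel B| = |Parcel A| − |Parcel A∩Parcel B| = 97 − 16 = 81.00.

81.00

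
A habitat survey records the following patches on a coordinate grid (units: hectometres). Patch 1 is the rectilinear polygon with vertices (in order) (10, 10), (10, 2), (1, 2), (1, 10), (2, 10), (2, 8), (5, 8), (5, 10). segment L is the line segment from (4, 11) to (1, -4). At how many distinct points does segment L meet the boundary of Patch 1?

2

The segment meets the boundary at (2.2,2), (3.4,8).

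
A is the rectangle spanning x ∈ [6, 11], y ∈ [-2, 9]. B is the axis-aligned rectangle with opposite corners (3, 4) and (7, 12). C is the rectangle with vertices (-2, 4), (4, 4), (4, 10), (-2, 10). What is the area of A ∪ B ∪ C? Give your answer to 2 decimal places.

By inclusion–exclusion:
Individual areas: |A| = 55, |B| = 32, |C| = 36.
|A∩B|: x∈[6,7], y∈[4,9] → 1·5 = 5.
|A∩C| = 0 (no overlap).
|B∩C|: x∈[3,4], y∈[4,10] → 1·6 = 6.
|A∩B∩C| = 0.
|A ∪ B ∪ C| = 123 − 11 + 0 = 112.00.

112.00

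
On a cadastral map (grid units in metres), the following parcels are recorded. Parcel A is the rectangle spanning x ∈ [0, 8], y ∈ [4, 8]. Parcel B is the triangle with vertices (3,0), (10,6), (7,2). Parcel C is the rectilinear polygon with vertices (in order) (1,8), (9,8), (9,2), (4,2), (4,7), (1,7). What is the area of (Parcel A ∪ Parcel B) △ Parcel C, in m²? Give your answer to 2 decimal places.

|Parcel A ∪ Parcel B| = 36.9524.
|(Parcel A ∪ Parcel B) ∩ Parcel C| = 22.0476.
|(Parcel A ∪ Parcel B) △ Parcel C| = 36.9524 + 33 − 44.0952 = 25.86.

25.86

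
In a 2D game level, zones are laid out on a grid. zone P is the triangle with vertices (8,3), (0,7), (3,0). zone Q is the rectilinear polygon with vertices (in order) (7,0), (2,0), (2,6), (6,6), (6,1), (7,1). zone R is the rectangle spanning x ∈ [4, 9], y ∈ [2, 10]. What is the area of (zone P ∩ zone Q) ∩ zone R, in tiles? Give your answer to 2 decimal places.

The region (zone P ∩ zone Q) ∩ zone R is the polygon with vertices (6,2), (4,2), (4,5), (6,4).
By the shoelace formula its area is 5.00.

5.00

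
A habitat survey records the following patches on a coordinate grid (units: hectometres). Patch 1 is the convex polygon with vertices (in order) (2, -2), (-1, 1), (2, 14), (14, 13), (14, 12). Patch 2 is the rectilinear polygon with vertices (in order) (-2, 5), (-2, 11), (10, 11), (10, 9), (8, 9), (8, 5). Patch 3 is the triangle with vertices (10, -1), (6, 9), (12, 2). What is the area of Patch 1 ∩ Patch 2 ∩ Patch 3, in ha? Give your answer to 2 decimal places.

The intersection is the polygon with vertices (8,5), (7.6,5), (6,9), (8,6.667).
By the shoelace formula its area is 2.47.

2.47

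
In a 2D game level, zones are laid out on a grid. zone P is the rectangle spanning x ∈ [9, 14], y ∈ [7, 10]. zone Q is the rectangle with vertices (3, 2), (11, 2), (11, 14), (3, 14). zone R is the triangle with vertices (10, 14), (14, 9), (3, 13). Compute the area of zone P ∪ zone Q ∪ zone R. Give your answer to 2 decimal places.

108.01

By inclusion–exclusion:
Individual areas: |zone P| = 15, |zone Q| = 96, |zone R| = 19.5.
|zone P∩zone Q|: x∈[9,11], y∈[7,10] → 2·3 = 6.
|zone P∩zone R| = 0.975.
|zone Q∩zone R| = 15.5114.
|zone P∩zone Q∩zone R| = 0.
|zone P ∪ zone Q ∪ zone R| = 130.5 − 22.4864 + 0 = 108.01.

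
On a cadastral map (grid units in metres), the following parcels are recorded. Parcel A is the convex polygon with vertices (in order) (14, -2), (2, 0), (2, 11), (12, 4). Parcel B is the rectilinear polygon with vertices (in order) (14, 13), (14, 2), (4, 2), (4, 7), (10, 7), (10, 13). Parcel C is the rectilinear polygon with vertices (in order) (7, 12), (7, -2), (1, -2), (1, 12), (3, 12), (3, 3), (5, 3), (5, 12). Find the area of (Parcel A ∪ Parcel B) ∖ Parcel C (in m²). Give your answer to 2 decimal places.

93.63

|Parcel A ∪ Parcel B| = 128.7619.
|(Parcel A ∪ Parcel B) ∩ Parcel C| = 35.1333.
|(Parcel A ∪ Parcel B) ∖ Parcel C| = 128.7619 − 35.1333 = 93.63.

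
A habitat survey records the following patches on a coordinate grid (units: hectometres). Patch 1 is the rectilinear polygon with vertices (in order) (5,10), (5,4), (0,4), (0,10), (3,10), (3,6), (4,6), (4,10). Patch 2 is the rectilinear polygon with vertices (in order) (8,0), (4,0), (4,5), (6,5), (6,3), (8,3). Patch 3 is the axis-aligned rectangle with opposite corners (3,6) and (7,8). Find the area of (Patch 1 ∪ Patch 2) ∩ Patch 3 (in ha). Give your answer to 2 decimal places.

2.00

|Patch 1 ∪ Patch 2| = 41.
|(Patch 1 ∪ Patch 2) ∩ Patch 3| = 2.00.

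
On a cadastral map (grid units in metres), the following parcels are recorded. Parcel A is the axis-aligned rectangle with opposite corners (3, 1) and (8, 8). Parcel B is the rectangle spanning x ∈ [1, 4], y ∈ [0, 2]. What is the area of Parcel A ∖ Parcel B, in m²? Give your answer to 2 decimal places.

|Parcel A∩Parcel B|: x∈[3,4], y∈[1,2] → 1·1 = 1.
|Parcel A| = 35.
|Parcel A ∖ Parcel B| = |Parcel A| − |Parcel A∩Parcel B| = 35 − 1 = 34.00.

34.00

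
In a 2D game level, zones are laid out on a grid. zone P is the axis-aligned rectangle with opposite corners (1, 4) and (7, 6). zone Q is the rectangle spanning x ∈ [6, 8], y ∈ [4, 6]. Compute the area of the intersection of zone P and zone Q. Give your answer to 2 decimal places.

|zone P∩zone Q|: x∈[6,7], y∈[4,6] → 1·2 = 2.

2.00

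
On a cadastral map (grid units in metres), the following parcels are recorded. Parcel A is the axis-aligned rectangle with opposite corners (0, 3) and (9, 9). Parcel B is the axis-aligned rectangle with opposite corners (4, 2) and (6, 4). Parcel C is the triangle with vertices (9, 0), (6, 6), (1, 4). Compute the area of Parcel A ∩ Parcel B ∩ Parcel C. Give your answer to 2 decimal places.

The intersection is the polygon with vertices (4,4), (6,4), (6,3), (4,3).
By the shoelace formula its area is 2.00.

2.00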